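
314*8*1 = 2512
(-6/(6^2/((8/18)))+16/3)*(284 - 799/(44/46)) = -287053/99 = -2899.53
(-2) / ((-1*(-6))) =-1 / 3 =-0.33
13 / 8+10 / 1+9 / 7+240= 14163 / 56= 252.91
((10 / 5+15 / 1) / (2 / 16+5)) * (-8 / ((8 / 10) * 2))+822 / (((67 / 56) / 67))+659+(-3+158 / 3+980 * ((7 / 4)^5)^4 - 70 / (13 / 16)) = 31279518041097815027179 / 439529773203456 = 71165868.50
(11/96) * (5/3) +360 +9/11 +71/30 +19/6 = 5806033/15840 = 366.54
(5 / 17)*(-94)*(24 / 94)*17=-120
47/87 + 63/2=5575/174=32.04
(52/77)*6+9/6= 855/154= 5.55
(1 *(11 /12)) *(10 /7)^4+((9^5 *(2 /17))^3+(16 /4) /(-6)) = 3954756865311189750 /11796113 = 335259323584.91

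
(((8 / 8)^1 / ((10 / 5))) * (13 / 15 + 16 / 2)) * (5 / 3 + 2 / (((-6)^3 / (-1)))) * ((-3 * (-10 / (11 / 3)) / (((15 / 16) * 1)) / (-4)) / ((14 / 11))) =-3439 / 270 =-12.74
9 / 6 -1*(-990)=991.50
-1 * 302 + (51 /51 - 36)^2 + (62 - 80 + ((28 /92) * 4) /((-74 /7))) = 904.88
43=43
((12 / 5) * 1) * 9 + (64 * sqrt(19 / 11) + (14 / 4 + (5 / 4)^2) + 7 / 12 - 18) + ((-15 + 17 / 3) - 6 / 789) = 84.02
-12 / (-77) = 0.16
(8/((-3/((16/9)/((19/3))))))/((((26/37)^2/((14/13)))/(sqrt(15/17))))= -613312 * sqrt(255)/6386679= -1.53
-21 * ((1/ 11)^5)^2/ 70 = -3/ 259374246010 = -0.00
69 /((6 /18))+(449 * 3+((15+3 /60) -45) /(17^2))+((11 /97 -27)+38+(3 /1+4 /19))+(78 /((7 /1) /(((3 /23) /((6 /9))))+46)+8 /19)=1538256113061 /980033680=1569.60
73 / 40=1.82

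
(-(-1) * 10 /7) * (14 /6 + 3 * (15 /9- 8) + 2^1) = -440 /21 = -20.95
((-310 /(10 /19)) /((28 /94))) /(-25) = 27683 /350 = 79.09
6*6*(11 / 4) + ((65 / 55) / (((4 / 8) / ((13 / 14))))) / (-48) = 365735 / 3696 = 98.95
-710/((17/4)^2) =-11360/289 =-39.31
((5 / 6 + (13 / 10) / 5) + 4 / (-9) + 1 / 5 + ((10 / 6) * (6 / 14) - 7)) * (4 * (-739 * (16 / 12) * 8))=809991296 / 4725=171426.73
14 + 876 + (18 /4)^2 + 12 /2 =3665 /4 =916.25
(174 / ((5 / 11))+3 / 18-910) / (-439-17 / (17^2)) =268787 / 223920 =1.20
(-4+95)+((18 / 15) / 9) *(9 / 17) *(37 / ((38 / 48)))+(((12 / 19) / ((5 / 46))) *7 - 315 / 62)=13006097 / 100130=129.89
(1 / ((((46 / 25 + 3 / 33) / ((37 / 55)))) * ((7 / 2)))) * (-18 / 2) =-0.90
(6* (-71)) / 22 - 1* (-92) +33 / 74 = 59489 / 814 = 73.08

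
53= 53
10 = 10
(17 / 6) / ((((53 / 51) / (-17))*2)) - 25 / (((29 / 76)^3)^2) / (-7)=1000853052620289 / 882717808364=1133.83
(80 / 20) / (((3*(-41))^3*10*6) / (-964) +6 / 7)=6748 / 195392481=0.00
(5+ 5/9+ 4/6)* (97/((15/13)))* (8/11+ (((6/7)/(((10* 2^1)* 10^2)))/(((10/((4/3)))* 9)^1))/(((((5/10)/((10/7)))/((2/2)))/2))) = 4449029936/11694375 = 380.44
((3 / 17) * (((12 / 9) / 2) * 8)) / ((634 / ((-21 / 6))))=-28 / 5389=-0.01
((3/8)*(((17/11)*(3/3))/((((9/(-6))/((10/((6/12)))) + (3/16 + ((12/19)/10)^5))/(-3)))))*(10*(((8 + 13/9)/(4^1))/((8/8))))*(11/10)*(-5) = 55905672734375/27856362582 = 2006.93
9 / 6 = 3 / 2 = 1.50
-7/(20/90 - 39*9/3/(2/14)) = 63/7369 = 0.01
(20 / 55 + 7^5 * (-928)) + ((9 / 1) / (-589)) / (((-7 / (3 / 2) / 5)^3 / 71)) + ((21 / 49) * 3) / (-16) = -15596894.38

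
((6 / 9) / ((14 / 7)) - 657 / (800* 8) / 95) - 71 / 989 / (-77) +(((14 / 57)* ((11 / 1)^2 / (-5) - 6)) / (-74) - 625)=-624.57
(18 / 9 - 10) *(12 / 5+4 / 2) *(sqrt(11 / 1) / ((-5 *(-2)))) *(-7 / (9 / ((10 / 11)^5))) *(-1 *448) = -100352000 *sqrt(11) / 131769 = -2525.86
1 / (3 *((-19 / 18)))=-6 / 19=-0.32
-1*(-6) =6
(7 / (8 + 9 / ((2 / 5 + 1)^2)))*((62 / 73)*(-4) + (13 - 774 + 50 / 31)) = -592080083 / 1396271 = -424.04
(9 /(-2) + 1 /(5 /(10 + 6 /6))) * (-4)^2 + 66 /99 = -542 /15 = -36.13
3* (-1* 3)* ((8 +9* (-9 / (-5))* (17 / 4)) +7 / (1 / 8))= -23913 / 20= -1195.65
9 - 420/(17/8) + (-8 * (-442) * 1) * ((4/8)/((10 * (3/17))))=813.22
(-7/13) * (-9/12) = 0.40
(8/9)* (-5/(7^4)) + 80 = 1728680/21609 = 80.00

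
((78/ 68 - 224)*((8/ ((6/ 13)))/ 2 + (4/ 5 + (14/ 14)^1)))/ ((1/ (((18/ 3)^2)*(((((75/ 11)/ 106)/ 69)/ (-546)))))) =5947945/ 41487446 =0.14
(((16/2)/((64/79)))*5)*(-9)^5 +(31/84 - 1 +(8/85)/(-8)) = -41633982853/14280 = -2915545.02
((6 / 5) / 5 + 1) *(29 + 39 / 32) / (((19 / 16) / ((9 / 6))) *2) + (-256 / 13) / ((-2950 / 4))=69054901 / 2914600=23.69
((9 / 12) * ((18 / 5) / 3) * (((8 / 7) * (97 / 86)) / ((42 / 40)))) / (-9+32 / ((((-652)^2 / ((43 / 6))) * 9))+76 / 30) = -4175052660 / 24435428927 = -0.17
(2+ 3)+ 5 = 10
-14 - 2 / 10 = -71 / 5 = -14.20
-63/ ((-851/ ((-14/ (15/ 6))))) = -1764/ 4255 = -0.41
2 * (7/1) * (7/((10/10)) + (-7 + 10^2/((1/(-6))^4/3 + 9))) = 777600/4999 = 155.55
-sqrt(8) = -2 * sqrt(2) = -2.83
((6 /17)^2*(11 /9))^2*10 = 19360 /83521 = 0.23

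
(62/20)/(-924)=-31/9240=-0.00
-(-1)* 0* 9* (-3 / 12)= 0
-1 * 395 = -395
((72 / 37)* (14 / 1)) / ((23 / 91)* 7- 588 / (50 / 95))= -65520 / 2682611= -0.02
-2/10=-1/5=-0.20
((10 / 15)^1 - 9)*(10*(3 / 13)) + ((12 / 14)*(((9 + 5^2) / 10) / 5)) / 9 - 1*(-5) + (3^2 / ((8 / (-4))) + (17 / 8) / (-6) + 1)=-1967803 / 109200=-18.02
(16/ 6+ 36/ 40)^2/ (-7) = -11449/ 6300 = -1.82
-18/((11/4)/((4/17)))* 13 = -3744/187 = -20.02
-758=-758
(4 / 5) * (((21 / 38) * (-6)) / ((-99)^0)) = -252 / 95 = -2.65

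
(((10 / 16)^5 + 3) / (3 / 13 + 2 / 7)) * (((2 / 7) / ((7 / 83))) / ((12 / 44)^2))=13242468811 / 48513024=272.97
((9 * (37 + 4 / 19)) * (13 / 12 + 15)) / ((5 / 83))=33976299 / 380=89411.31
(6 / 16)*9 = 27 / 8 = 3.38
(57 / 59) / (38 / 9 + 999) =0.00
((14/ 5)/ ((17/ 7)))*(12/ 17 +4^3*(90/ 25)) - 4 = 1896212/ 7225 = 262.45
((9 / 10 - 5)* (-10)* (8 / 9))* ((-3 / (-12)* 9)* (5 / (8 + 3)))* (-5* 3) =-559.09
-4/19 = -0.21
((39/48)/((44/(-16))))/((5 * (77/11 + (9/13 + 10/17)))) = -0.01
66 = 66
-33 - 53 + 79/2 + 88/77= -635/14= -45.36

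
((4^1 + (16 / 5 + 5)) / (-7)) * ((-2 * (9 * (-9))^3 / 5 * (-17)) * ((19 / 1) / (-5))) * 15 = -62825892138 / 175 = -359005097.93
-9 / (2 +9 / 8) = -72 / 25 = -2.88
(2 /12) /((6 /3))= 1 /12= 0.08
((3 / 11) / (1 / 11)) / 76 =3 / 76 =0.04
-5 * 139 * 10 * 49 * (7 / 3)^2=-16686950 / 9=-1854105.56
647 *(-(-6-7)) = 8411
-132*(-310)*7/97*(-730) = -209101200/97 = -2155682.47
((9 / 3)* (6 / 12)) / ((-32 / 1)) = -3 / 64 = -0.05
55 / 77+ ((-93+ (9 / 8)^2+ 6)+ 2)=-37193 / 448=-83.02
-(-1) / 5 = 1 / 5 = 0.20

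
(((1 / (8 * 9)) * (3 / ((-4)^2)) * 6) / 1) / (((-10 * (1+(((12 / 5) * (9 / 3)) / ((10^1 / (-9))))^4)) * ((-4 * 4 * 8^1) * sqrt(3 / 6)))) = 78125 * sqrt(2) / 11290839629824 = 0.00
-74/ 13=-5.69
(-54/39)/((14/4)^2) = -72/637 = -0.11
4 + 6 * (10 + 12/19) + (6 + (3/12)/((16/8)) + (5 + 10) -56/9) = 113123/1368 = 82.69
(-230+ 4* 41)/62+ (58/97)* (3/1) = 2193/3007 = 0.73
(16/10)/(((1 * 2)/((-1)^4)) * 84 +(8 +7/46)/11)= 4048/426915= 0.01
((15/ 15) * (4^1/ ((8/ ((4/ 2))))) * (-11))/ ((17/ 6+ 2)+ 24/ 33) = -726/ 367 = -1.98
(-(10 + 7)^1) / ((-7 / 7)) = 17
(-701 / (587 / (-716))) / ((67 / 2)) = 1003832 / 39329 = 25.52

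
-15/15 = -1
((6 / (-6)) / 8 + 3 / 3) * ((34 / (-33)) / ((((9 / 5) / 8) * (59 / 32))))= -38080 / 17523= -2.17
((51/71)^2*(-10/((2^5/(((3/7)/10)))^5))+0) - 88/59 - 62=-106493858355494293930537/1677292483442114560000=-63.49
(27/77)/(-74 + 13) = -27/4697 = -0.01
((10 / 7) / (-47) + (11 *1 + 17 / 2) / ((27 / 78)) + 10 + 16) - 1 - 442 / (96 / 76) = -1060487 / 3948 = -268.61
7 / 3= 2.33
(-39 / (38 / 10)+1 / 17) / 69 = -0.15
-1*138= -138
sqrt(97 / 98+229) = sqrt(45078) / 14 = 15.17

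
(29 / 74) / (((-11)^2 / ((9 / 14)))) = 261 / 125356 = 0.00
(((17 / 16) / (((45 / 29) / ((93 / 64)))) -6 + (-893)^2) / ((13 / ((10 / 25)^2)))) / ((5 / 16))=942210751 / 30000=31407.03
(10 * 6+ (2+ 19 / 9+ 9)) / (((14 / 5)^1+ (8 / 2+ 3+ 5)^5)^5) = 1028125 / 13415847754057150470143172365808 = 0.00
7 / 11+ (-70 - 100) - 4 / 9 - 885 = -104426 / 99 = -1054.81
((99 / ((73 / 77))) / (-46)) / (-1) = 2.27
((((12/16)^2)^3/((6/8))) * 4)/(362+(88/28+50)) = 1701/743936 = 0.00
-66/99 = -2/3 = -0.67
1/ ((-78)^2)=1/ 6084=0.00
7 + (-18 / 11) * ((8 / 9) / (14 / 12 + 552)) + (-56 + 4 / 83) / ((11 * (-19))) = 418284895 / 57574693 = 7.27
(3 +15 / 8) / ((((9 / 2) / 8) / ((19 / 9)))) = 494 / 27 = 18.30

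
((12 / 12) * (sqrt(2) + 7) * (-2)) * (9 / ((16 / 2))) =-63 / 4 - 9 * sqrt(2) / 4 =-18.93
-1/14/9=-0.01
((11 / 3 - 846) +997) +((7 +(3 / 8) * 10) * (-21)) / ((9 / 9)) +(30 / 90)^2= -2555 / 36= -70.97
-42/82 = -21/41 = -0.51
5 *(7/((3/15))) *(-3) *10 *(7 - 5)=-10500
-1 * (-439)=439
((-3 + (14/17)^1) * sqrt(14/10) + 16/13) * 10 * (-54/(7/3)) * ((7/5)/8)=-648/13 + 2997 * sqrt(35)/170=54.45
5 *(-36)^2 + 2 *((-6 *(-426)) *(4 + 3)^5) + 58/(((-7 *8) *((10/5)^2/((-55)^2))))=9623385043/112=85923080.74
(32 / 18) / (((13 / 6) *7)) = 32 / 273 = 0.12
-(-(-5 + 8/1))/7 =3/7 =0.43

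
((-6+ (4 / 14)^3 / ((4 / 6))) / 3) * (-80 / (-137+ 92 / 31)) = -338272 / 285033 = -1.19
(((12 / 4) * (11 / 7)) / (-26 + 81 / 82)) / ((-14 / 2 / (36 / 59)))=97416 / 5929441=0.02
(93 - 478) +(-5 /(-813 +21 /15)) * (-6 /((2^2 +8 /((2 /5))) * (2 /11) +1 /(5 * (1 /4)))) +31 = -354.01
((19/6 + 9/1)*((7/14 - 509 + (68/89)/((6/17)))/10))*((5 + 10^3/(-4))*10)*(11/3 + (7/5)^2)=204070758101/24030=8492332.84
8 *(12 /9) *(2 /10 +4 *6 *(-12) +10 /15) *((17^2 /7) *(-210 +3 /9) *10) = 50107569088 /189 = 265119413.16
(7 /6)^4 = 2401 /1296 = 1.85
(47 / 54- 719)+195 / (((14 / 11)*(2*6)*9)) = -1083667 / 1512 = -716.71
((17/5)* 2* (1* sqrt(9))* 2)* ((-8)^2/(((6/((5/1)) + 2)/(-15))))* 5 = -61200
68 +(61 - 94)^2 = 1157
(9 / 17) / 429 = 0.00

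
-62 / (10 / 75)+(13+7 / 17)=-7677 / 17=-451.59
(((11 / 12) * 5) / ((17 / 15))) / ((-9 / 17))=-275 / 36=-7.64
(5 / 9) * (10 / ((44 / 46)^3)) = 304175 / 47916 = 6.35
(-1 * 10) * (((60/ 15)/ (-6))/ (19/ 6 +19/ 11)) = 440/ 323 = 1.36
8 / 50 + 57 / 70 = 341 / 350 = 0.97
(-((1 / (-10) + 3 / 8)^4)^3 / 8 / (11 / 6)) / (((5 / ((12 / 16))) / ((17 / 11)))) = -3968425963953 / 1342177280000000000000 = -0.00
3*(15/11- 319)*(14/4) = -36687/11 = -3335.18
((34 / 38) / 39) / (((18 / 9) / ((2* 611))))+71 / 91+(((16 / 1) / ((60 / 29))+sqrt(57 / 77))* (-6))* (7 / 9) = -1656556 / 77805- 2* sqrt(4389) / 33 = -25.31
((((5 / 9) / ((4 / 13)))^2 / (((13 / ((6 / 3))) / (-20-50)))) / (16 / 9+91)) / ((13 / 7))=-0.20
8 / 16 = 1 / 2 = 0.50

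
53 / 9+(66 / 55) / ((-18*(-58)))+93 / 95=6.87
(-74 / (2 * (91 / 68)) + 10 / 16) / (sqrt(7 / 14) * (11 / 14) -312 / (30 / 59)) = 5410075 * sqrt(2) / 191866770316 + 162498980 / 3689745583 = 0.04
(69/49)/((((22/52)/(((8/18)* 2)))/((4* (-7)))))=-19136/231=-82.84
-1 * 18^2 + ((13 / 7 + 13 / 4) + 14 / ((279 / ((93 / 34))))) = -455183 / 1428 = -318.76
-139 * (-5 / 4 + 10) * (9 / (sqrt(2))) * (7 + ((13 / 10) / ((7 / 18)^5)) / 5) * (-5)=19044494667 * sqrt(2) / 19208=1402175.27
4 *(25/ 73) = 1.37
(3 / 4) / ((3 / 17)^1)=17 / 4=4.25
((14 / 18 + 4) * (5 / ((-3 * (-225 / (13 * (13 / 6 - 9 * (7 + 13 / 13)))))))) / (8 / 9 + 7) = -234221 / 57510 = -4.07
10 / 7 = 1.43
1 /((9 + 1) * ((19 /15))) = 3 /38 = 0.08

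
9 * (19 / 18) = 19 / 2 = 9.50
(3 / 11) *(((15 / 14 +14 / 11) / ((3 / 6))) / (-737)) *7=-1083 / 89177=-0.01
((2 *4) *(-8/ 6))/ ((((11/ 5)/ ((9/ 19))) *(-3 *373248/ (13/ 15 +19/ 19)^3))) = 1372/ 102843675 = 0.00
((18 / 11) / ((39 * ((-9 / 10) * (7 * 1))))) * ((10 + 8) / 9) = -40 / 3003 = -0.01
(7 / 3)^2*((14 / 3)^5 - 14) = 26186678 / 2187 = 11973.79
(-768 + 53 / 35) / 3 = -255.50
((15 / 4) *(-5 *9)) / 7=-675 / 28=-24.11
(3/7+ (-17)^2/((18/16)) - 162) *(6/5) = 2402/21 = 114.38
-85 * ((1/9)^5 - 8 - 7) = 1275.00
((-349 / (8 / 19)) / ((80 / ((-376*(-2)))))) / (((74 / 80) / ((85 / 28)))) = -26490845 / 1036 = -25570.31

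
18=18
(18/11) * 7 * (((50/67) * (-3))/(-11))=2.33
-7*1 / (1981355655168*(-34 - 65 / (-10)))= 7 / 54487280517120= 0.00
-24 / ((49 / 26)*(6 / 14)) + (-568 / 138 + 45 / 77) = -176635 / 5313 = -33.25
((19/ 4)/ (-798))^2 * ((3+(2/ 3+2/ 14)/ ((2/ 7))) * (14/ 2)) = 5/ 3456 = 0.00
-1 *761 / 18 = -761 / 18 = -42.28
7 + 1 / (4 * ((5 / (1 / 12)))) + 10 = 17.00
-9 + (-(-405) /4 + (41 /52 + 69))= 4213 /26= 162.04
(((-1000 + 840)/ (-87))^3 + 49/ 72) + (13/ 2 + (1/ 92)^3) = 6871468575407/ 512768384064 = 13.40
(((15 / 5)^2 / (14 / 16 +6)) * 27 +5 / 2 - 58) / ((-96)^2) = -739 / 337920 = -0.00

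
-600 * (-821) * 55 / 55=492600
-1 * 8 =-8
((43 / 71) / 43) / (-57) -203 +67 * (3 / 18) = -517567 / 2698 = -191.83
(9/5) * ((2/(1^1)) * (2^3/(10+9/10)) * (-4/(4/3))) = -864/109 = -7.93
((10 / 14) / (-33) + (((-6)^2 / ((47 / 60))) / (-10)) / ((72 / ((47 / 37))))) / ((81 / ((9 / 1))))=-878 / 76923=-0.01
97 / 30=3.23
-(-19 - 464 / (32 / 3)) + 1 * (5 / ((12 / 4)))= 64.17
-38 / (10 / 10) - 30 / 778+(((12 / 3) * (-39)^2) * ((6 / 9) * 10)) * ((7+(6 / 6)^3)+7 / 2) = 181430363 / 389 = 466401.96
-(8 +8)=-16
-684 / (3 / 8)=-1824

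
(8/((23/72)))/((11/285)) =164160/253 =648.85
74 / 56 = 37 / 28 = 1.32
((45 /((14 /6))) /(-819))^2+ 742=301080823 /405769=742.00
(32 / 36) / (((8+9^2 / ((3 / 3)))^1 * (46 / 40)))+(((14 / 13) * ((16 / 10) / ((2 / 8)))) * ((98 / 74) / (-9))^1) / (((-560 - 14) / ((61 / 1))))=23507584 / 201844435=0.12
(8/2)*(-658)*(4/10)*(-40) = 42112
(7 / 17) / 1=7 / 17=0.41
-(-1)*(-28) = -28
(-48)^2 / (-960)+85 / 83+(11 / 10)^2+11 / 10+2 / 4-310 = -2561097 / 8300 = -308.57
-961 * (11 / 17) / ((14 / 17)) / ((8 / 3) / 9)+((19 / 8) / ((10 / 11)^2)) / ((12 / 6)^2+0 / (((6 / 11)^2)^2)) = -57067307 / 22400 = -2547.65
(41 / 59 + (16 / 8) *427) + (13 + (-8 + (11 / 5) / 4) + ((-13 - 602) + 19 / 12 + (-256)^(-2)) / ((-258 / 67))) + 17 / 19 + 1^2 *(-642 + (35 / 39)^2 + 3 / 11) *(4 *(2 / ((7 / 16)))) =-13194930275885217499 / 1233254427525120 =-10699.28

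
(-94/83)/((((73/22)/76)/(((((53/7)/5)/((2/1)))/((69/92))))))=-16659808/636195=-26.19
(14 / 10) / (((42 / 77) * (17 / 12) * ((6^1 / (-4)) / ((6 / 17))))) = -616 / 1445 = -0.43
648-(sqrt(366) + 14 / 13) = 627.79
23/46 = 1/2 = 0.50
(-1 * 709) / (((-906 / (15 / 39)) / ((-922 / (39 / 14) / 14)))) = -1634245 / 229671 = -7.12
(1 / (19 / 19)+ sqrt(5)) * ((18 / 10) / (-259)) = -9 * sqrt(5) / 1295 - 9 / 1295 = -0.02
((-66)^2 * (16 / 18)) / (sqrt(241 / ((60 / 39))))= 7744 * sqrt(15665) / 3133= 309.36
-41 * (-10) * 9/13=3690/13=283.85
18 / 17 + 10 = 188 / 17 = 11.06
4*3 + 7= 19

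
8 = 8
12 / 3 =4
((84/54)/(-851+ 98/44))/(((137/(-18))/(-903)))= -556248/2558201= -0.22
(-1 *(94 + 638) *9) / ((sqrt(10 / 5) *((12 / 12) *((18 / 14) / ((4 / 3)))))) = -3416 *sqrt(2) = -4830.95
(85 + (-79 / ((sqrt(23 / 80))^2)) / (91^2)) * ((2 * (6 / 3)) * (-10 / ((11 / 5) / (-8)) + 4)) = 2612824560 / 190463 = 13718.28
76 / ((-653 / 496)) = -37696 / 653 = -57.73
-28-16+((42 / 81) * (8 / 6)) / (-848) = -377791 / 8586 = -44.00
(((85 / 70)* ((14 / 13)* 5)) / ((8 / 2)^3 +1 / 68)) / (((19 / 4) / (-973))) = -22495760 / 1075191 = -20.92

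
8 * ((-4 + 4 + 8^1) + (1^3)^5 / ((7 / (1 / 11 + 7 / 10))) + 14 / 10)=5860 / 77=76.10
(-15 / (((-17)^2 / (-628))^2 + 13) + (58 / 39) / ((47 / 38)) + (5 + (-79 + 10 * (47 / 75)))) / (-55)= 1077119835076 / 875496446825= 1.23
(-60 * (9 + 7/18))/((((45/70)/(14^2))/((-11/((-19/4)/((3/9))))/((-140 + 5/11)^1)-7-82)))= 7222724371408/472473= 15287062.69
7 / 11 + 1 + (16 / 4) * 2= 106 / 11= 9.64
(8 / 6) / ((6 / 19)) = 38 / 9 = 4.22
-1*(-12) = 12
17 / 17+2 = 3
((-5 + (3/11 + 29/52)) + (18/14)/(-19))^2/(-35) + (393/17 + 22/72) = 710042153429723/30992371890480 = 22.91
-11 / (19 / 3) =-33 / 19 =-1.74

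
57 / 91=0.63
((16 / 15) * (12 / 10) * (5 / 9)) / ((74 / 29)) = 464 / 1665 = 0.28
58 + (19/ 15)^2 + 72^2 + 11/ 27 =3539708/ 675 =5244.01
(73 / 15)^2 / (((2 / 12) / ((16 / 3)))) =170528 / 225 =757.90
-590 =-590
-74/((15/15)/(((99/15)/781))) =-222/355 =-0.63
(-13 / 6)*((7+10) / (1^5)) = -221 / 6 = -36.83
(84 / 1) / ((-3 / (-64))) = 1792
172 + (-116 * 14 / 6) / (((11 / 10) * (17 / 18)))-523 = -611.53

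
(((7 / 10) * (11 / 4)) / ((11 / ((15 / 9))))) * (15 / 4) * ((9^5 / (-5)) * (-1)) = 413343 / 32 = 12916.97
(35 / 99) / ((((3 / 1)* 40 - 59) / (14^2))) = 1.14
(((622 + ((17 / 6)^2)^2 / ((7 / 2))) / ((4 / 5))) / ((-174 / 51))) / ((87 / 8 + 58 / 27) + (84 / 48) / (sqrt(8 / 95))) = -23951007685 / 1044325212 + 2222258445 * sqrt(190) / 2884326776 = -12.31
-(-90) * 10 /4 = 225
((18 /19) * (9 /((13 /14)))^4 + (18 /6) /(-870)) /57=1315686760061 /8970153270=146.67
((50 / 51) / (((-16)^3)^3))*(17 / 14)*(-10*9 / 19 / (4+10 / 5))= 0.00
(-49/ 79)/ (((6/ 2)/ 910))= -188.14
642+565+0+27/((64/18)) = 38867/32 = 1214.59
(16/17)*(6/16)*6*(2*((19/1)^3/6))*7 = 576156/17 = 33891.53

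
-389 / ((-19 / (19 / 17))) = 389 / 17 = 22.88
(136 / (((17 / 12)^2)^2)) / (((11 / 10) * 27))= 61440 / 54043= 1.14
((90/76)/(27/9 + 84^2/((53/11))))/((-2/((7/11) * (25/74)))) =-5565/64152968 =-0.00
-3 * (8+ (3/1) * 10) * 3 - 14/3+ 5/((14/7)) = -2065/6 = -344.17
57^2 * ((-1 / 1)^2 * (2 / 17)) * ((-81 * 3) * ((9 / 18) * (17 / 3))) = -263169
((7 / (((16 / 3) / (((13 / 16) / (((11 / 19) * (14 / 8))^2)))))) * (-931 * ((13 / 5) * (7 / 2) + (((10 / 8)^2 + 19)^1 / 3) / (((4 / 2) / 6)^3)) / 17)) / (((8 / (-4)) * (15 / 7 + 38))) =203599558617 / 1479723520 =137.59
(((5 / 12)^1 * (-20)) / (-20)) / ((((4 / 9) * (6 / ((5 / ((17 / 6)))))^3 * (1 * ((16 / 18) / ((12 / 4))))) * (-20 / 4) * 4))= -10125 / 2515456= -0.00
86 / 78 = 1.10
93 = 93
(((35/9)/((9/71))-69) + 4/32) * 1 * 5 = -123755/648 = -190.98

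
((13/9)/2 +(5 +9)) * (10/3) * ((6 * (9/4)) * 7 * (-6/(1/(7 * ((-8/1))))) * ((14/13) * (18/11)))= 392666400/143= 2745918.88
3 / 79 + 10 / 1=793 / 79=10.04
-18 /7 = -2.57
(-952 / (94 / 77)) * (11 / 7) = -57596 / 47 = -1225.45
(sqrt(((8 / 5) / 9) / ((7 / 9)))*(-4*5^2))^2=16000 / 7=2285.71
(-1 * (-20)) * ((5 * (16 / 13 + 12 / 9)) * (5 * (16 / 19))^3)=5120000000 / 267501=19140.12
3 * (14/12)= 7/2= 3.50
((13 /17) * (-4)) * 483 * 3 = -4432.24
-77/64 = -1.20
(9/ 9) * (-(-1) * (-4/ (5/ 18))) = -72/ 5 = -14.40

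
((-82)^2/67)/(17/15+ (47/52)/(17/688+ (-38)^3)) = 5499951239380/62109393357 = 88.55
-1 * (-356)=356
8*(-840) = -6720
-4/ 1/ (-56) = 1/ 14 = 0.07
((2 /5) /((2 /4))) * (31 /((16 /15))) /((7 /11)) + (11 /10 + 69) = 14929 /140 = 106.64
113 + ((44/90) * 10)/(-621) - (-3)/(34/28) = 10970459/95013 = 115.46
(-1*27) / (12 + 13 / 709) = -19143 / 8521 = -2.25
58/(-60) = -0.97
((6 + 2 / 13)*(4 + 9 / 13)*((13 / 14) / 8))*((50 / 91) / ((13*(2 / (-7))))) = -7625 / 15379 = -0.50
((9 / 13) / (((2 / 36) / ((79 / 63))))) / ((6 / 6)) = 1422 / 91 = 15.63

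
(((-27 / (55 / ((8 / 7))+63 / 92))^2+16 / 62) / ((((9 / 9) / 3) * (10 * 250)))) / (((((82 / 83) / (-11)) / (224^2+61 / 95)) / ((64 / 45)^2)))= -1047563608421877673984 / 1369560065476640625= -764.89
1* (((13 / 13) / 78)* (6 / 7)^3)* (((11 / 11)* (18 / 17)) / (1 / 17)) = 648 / 4459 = 0.15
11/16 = 0.69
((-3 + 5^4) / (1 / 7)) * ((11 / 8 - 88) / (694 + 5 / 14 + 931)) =-3520209 / 15170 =-232.05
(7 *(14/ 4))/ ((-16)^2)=49/ 512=0.10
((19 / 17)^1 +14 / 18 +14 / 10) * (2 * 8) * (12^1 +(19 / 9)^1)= 5122672 / 6885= 744.03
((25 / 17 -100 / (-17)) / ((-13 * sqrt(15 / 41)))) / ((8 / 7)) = -175 * sqrt(615) / 5304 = -0.82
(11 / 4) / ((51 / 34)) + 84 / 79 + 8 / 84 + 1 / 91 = 43175 / 14378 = 3.00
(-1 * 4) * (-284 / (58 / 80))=45440 / 29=1566.90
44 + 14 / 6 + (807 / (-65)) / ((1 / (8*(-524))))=10157867 / 195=52091.63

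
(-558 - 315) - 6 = -879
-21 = -21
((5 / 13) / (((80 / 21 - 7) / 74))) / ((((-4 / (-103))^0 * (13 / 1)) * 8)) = -3885 / 45292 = -0.09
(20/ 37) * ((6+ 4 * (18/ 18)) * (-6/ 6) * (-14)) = 2800/ 37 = 75.68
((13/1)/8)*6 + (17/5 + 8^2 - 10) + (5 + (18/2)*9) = 3063/20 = 153.15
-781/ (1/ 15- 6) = 11715/ 89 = 131.63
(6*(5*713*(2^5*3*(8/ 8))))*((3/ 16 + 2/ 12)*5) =3636300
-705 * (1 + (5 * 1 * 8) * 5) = -141705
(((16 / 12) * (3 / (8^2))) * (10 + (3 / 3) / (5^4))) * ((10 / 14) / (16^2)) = 893 / 512000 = 0.00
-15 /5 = -3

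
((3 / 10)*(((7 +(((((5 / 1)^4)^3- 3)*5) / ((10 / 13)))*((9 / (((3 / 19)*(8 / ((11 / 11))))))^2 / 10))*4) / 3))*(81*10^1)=417626582145147 / 160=2610166138407.17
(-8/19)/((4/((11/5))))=-22/95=-0.23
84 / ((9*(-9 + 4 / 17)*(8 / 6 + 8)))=-0.11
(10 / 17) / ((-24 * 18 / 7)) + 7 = 25669 / 3672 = 6.99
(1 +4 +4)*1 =9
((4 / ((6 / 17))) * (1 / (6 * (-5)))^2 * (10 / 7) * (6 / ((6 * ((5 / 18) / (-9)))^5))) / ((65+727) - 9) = -2007666 / 3171875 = -0.63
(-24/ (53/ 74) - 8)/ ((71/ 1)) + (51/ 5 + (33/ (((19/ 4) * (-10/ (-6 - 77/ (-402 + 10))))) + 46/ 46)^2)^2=9503406855189900843/ 7535650643987200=1261.13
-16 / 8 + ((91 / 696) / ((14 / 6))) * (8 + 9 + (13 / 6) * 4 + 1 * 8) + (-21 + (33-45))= -23047 / 696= -33.11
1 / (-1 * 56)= -1 / 56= -0.02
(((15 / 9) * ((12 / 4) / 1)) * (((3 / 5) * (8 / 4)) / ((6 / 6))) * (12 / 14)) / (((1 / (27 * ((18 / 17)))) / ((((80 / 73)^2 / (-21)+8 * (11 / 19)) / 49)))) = 56724318144 / 4132762067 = 13.73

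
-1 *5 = -5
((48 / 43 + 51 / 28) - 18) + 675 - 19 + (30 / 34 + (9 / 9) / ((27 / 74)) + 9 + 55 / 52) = 1175738674 / 1796067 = 654.62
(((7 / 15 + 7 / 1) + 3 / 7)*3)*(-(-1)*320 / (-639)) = -53056 / 4473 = -11.86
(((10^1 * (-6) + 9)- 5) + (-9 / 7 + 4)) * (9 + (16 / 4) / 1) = -4849 / 7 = -692.71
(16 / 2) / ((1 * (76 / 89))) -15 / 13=2029 / 247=8.21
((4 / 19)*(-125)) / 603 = -500 / 11457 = -0.04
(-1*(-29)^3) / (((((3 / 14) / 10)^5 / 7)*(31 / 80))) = 734551414016000000 / 7533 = 97511139521571.75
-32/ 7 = -4.57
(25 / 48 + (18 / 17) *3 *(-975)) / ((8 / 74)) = -93490675 / 3264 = -28642.98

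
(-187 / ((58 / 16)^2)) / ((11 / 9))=-9792 / 841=-11.64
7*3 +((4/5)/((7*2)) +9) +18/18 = 1087/35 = 31.06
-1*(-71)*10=710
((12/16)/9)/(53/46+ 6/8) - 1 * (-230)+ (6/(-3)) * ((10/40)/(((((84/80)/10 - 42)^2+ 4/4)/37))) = 8483629846493/36880011525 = 230.03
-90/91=-0.99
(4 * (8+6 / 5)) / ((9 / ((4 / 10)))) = 368 / 225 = 1.64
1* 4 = 4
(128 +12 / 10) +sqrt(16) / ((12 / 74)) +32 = 2788 / 15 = 185.87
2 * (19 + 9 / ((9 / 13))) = 64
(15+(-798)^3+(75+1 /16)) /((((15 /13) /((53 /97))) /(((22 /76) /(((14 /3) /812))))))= -1787057328005521 /147440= -12120573304.43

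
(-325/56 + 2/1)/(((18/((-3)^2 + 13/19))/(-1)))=1633/798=2.05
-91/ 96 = -0.95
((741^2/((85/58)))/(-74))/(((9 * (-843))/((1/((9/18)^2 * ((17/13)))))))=92001572/45070995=2.04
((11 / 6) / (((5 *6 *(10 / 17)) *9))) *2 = 187 / 8100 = 0.02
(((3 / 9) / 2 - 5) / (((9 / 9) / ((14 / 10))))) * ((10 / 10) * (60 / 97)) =-406 / 97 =-4.19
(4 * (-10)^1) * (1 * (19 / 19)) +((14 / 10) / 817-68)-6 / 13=-5759759 / 53105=-108.46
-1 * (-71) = 71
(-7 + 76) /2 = 69 /2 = 34.50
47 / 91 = 0.52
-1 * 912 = -912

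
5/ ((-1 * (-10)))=0.50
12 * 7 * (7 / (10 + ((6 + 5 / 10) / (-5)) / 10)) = 2800 / 47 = 59.57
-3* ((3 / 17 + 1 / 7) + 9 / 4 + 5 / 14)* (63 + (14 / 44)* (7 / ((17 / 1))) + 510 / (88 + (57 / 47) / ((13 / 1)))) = -165656063271 / 273775480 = -605.08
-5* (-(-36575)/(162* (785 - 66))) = -182875/116478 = -1.57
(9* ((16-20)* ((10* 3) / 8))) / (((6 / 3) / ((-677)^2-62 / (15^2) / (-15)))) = -1546860437 / 50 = -30937208.74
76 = 76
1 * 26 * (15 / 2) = 195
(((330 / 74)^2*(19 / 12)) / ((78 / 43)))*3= 7414275 / 142376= 52.08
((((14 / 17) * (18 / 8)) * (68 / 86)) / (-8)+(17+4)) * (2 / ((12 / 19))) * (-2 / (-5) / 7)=6479 / 1720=3.77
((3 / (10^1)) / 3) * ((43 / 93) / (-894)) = -0.00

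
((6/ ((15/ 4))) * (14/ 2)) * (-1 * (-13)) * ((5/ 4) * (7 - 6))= 182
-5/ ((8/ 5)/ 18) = -225/ 4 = -56.25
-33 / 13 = -2.54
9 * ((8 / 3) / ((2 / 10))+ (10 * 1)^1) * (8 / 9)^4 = 131.10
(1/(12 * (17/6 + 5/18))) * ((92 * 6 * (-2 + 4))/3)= 69/7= 9.86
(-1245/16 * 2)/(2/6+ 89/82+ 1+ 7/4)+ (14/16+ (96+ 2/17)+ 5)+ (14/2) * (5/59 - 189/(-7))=254.25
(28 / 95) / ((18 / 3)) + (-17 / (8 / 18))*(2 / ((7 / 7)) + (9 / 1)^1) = -479599 / 1140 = -420.70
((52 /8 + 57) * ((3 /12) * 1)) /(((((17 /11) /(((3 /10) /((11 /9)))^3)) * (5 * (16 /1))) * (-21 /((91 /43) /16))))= -10832211 /905738240000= -0.00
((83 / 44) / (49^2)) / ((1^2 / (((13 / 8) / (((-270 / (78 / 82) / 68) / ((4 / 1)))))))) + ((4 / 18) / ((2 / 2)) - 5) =-4.78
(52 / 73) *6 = 312 / 73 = 4.27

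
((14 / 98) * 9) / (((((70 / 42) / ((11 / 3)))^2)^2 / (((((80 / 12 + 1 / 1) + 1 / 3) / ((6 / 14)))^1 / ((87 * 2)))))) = 58564 / 18125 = 3.23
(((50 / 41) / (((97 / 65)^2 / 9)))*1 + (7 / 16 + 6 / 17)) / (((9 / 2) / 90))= 3000401675 / 26232292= 114.38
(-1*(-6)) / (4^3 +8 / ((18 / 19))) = 27 / 326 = 0.08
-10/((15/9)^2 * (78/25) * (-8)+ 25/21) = 70/477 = 0.15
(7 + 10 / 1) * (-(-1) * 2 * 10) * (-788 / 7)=-267920 / 7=-38274.29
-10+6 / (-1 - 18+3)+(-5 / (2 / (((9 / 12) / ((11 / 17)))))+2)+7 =-47 / 11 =-4.27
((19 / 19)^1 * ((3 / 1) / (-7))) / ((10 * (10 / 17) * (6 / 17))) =-289 / 1400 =-0.21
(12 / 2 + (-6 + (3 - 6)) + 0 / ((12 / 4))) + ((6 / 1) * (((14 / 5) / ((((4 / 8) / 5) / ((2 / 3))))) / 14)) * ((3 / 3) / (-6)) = -13 / 3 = -4.33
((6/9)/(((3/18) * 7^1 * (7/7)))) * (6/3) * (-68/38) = -272/133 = -2.05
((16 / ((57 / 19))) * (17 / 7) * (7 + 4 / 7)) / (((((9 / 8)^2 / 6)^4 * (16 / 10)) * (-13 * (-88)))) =302325432320 / 11171421261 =27.06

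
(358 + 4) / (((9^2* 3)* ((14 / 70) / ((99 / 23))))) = 19910 / 621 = 32.06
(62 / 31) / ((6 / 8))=8 / 3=2.67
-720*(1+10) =-7920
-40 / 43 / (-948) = 10 / 10191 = 0.00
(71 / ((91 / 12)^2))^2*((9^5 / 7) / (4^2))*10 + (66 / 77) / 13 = 3857783126622 / 480024727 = 8036.63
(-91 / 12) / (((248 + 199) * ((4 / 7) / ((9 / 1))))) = -637 / 2384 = -0.27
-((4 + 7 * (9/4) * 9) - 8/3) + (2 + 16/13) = -21817/156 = -139.85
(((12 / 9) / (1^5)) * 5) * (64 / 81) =1280 / 243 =5.27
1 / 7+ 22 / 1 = 155 / 7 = 22.14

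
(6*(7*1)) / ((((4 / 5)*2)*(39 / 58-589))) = -3045 / 68246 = -0.04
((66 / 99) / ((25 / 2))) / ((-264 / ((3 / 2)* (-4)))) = 1 / 825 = 0.00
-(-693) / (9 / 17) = 1309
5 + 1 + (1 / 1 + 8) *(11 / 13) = 177 / 13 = 13.62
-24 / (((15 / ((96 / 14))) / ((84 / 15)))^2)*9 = -884736 / 625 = -1415.58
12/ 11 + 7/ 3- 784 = -25759/ 33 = -780.58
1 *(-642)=-642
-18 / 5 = -3.60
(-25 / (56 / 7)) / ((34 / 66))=-825 / 136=-6.07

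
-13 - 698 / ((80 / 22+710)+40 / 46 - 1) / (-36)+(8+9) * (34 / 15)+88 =1844964191 / 16246530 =113.56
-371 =-371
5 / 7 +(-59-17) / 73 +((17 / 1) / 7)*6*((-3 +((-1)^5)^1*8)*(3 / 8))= -123527 / 2044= -60.43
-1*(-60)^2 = -3600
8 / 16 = 1 / 2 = 0.50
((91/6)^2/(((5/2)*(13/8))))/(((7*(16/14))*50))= 637/4500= 0.14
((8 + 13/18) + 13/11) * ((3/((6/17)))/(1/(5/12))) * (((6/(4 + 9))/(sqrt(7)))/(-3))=-166685 * sqrt(7)/216216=-2.04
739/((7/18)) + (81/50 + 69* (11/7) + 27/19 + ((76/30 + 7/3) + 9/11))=442727249/219450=2017.44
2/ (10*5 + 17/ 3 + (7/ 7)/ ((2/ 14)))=3/ 94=0.03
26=26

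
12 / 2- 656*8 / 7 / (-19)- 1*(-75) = 16021 / 133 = 120.46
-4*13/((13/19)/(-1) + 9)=-494/79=-6.25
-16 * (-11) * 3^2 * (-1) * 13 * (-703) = 14476176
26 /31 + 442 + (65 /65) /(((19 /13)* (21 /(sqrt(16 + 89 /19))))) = 13* sqrt(7467) /7581 + 13728 /31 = 442.99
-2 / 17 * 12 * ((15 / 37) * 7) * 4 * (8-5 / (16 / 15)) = -33390 / 629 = -53.08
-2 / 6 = -1 / 3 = -0.33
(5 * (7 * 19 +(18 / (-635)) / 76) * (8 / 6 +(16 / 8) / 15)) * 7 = 247114637 / 36195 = 6827.31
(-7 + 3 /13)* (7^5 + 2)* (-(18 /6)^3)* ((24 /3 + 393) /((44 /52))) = 1455928344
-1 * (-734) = 734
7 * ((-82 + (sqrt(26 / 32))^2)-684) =-85701 / 16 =-5356.31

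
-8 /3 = -2.67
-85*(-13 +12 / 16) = 1041.25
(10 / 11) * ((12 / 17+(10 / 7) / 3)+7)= 29210 / 3927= 7.44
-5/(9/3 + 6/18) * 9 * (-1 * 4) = 54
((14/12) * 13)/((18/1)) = 0.84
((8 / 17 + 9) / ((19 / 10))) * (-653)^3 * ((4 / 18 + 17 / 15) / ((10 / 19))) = -2734609101217 / 765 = -3574652419.89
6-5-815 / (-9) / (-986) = 8059 / 8874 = 0.91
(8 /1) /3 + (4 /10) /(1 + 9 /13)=479 /165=2.90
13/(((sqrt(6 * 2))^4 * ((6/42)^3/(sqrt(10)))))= 4459 * sqrt(10)/144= 97.92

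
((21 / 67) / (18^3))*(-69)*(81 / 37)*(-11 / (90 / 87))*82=2105719 / 297480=7.08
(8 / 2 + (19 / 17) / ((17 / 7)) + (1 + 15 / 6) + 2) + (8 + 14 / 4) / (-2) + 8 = 14115 / 1156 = 12.21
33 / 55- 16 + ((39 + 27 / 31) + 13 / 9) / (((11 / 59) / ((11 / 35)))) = 54.25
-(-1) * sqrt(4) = 2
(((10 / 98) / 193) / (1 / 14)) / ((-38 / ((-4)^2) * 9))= -80 / 231021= -0.00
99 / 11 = 9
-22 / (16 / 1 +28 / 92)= -506 / 375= -1.35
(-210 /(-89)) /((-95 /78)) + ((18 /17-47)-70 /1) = -3388653 /28747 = -117.88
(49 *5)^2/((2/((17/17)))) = 60025/2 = 30012.50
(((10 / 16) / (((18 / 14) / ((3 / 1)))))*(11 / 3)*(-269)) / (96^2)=-0.16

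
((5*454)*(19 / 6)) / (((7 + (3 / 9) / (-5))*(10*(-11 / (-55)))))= 107825 / 208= 518.39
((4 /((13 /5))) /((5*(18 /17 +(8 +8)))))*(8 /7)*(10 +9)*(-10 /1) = -10336 /2639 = -3.92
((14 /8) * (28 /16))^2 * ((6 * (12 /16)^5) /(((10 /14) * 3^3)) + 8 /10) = 5371037 /655360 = 8.20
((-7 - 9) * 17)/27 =-272/27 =-10.07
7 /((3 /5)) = 35 /3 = 11.67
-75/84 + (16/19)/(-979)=-465473/520828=-0.89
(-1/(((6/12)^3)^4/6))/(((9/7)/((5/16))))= -17920/3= -5973.33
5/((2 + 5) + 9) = 0.31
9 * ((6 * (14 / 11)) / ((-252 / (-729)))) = 2187 / 11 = 198.82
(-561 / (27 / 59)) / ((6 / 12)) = -22066 / 9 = -2451.78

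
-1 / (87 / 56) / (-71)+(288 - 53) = 1451651 / 6177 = 235.01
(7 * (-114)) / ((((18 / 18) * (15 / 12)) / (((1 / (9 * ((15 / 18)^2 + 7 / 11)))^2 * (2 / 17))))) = -12359424 / 23606965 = -0.52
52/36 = 13/9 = 1.44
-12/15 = -4/5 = -0.80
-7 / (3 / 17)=-119 / 3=-39.67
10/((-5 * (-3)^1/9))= 6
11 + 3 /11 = 124 /11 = 11.27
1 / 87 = 0.01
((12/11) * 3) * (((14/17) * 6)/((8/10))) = 3780/187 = 20.21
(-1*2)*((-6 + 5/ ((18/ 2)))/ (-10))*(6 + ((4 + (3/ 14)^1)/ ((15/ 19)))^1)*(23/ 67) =-383341/ 90450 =-4.24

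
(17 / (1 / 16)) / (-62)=-136 / 31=-4.39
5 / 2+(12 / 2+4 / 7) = 127 / 14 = 9.07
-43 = -43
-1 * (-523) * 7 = 3661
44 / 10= 22 / 5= 4.40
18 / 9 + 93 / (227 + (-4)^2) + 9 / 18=467 / 162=2.88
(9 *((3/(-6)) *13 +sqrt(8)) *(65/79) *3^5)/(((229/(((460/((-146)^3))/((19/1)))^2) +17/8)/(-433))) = 42330077185500/31626921059017503223-13024639134000 *sqrt(2)/31626921059017503223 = 0.00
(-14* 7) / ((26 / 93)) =-4557 / 13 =-350.54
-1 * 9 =-9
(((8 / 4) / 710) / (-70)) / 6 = -1 / 149100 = -0.00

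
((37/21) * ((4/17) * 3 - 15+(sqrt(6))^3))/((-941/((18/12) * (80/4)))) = 89910/111979 - 2220 * sqrt(6)/6587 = -0.02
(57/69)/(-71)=-0.01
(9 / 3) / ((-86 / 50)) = -75 / 43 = -1.74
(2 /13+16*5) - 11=899 /13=69.15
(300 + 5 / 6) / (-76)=-95 / 24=-3.96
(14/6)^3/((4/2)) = 343/54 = 6.35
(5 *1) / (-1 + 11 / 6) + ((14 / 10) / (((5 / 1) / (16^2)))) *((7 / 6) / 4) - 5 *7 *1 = -607 / 75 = -8.09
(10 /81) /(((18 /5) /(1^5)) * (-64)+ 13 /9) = -50 /92727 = -0.00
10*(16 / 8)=20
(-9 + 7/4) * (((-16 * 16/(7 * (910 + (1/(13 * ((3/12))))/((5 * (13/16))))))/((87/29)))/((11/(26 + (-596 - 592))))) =-130170560/12688731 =-10.26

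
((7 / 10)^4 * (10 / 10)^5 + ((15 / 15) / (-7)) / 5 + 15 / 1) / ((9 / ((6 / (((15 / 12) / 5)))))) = 1064807 / 26250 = 40.56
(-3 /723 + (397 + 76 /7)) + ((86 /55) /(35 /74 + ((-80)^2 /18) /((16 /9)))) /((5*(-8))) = 130557045581 /320108250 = 407.85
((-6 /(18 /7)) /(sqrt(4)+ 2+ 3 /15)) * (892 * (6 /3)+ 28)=-3020 /3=-1006.67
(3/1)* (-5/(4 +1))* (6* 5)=-90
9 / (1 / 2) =18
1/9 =0.11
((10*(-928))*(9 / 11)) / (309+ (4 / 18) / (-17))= -2555712 / 104005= -24.57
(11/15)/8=11/120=0.09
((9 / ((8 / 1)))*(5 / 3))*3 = 45 / 8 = 5.62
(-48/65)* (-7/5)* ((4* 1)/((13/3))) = 4032/4225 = 0.95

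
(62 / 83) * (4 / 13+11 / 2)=4681 / 1079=4.34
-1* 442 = -442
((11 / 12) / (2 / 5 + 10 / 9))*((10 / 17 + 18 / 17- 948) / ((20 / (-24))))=199089 / 289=688.89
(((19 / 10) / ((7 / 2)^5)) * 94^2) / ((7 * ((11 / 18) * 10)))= 24175296 / 32353475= 0.75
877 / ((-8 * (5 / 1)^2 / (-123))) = 107871 / 200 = 539.36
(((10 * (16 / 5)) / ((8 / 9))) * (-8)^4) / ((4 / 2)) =73728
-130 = -130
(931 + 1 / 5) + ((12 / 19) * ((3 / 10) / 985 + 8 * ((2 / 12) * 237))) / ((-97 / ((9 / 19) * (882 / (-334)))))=26893248836082 / 28800607075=933.77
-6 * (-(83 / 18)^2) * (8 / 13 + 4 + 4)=1099.10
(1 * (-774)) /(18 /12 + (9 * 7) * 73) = -516 /3067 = -0.17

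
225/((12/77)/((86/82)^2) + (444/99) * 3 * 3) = 10677975/1922288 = 5.55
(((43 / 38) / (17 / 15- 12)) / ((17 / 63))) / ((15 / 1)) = -2709 / 105298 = -0.03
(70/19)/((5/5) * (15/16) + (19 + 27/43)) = 48160/268831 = 0.18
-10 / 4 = -5 / 2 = -2.50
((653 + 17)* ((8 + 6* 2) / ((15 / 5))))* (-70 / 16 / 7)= -8375 / 3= -2791.67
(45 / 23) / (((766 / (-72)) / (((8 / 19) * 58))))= -751680 / 167371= -4.49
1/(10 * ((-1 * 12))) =-0.01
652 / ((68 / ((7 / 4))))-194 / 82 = 40185 / 2788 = 14.41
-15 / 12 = -5 / 4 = -1.25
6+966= 972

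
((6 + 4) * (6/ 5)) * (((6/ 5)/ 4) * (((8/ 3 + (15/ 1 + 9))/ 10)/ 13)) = 48/ 65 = 0.74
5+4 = 9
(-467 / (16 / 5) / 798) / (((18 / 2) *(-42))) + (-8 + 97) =429543391 / 4826304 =89.00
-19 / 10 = -1.90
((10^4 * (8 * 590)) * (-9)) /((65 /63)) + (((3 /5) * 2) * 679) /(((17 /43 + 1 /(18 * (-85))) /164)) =-138873560824656 /337571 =-411390672.85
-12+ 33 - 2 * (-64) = 149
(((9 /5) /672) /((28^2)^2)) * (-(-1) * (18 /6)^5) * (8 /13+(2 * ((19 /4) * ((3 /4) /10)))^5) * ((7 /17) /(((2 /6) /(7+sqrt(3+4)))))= 74437599672567 * sqrt(7) /71218745049088000000+74437599672567 /10174106435584000000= 0.00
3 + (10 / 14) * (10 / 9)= 239 / 63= 3.79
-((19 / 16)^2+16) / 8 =-4457 / 2048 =-2.18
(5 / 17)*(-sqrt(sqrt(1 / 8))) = -0.17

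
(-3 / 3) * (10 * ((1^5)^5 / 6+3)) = -95 / 3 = -31.67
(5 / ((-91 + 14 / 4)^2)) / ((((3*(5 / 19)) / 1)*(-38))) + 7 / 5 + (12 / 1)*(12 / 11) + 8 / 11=15379853 / 1010625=15.22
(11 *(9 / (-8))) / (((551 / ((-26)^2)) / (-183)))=3061773 / 1102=2778.38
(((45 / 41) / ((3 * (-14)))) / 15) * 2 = -1 / 287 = -0.00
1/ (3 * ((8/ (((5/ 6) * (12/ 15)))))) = 1/ 36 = 0.03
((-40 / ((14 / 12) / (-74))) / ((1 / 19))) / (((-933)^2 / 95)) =10685600 / 2031141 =5.26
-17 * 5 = -85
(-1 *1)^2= 1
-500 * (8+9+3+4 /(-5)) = -9600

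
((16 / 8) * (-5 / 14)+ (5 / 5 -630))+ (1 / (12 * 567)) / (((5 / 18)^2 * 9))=-425057 / 675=-629.71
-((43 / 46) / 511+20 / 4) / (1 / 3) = -352719 / 23506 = -15.01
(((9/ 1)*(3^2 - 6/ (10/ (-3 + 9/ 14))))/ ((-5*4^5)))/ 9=-729/ 358400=-0.00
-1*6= -6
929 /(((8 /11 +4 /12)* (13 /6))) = 404.27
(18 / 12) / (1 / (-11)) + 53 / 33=-983 / 66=-14.89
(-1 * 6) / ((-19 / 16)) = 96 / 19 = 5.05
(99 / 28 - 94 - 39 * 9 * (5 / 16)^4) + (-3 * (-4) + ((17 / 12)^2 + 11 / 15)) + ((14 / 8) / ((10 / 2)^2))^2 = -204029534273 / 2580480000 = -79.07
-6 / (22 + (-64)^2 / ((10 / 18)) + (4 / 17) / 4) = -170 / 209521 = -0.00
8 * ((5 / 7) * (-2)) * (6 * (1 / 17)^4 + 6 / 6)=-6682160 / 584647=-11.43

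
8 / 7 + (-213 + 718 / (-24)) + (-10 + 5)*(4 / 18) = -61207 / 252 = -242.88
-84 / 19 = -4.42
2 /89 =0.02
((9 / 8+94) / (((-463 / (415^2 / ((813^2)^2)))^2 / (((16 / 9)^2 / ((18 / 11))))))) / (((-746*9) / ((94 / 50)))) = -3734371887855400 / 100130230601700891801824431758206997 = -0.00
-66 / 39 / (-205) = 22 / 2665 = 0.01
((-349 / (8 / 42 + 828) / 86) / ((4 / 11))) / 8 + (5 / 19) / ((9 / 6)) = 474032557 / 2728178688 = 0.17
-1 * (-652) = 652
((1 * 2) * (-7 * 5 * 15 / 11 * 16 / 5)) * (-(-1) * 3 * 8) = -80640 / 11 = -7330.91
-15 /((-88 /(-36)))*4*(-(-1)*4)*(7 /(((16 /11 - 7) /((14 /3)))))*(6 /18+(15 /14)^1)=49560 /61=812.46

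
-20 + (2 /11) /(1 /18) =-184 /11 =-16.73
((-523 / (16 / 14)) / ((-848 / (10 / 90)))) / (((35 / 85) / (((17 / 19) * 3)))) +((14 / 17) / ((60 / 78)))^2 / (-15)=4392797599 / 13969104000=0.31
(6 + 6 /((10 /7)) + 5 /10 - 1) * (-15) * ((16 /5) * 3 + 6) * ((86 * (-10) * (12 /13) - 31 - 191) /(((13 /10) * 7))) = 253381.05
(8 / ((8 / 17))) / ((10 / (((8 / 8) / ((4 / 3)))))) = 1.28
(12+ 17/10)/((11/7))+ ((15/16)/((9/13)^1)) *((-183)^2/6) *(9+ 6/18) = 93129533/1320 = 70552.68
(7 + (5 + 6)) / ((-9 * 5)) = -2 / 5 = -0.40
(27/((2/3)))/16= 2.53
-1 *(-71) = 71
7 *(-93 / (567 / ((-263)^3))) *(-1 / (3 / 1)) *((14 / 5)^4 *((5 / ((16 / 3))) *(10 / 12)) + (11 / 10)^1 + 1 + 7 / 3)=-2218519727438 / 6075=-365188432.50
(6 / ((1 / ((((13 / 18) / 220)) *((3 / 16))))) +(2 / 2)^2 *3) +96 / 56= 116251 / 24640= 4.72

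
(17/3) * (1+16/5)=119/5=23.80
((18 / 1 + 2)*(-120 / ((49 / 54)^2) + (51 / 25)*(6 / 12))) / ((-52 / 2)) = 17373549 / 156065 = 111.32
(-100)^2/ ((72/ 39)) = 16250/ 3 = 5416.67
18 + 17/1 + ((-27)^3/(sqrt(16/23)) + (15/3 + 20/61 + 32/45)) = 112652/2745-19683 * sqrt(23)/4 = -23558.05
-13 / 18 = -0.72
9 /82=0.11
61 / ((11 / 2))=122 / 11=11.09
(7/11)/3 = 7/33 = 0.21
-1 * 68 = -68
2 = 2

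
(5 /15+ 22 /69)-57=-1296 /23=-56.35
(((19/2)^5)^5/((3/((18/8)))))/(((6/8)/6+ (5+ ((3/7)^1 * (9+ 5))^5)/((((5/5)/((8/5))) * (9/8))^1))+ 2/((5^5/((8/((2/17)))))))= 7853329323696607554651435867417103125/41774561804419072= 187993098777779459930.79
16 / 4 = 4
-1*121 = -121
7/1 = 7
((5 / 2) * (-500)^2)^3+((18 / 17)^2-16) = 70556640624999995700 / 289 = 244140624999999985.12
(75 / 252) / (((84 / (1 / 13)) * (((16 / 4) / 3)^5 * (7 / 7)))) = 675 / 10436608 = 0.00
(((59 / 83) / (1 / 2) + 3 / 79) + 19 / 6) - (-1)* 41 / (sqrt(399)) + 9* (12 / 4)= 41* sqrt(399) / 399 + 1244243 / 39342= 33.68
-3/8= -0.38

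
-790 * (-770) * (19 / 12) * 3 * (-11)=-31783675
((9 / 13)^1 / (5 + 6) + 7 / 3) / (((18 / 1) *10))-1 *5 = -96268 / 19305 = -4.99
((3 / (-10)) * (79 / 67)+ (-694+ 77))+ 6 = -409607 / 670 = -611.35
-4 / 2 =-2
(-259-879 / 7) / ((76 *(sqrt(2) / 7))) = -673 *sqrt(2) / 38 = -25.05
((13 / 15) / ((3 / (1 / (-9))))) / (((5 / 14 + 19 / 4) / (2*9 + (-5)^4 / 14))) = -1754 / 4455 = -0.39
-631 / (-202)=631 / 202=3.12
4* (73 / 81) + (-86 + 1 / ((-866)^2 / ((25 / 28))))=-140145775607 / 1700900208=-82.40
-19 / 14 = -1.36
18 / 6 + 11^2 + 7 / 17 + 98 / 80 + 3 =87473 / 680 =128.64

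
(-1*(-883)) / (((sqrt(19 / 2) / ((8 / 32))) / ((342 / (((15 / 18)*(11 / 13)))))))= 309933*sqrt(38) / 55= 34737.37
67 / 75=0.89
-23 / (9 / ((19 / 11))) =-4.41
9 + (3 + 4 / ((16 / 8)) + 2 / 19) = 268 / 19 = 14.11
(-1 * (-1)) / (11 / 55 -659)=-5 / 3294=-0.00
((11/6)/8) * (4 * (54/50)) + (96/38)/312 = 24653/24700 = 1.00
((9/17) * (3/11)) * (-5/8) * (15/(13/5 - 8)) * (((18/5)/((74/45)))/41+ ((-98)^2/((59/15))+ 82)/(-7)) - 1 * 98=-10384987979/55133848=-188.36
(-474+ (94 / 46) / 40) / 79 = -436033 / 72680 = -6.00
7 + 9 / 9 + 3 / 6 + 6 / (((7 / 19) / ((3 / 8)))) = 409 / 28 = 14.61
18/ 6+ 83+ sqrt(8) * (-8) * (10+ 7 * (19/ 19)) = 86 - 272 * sqrt(2) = -298.67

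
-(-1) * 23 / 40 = 23 / 40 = 0.58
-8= -8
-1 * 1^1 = -1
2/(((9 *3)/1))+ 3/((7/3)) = 257/189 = 1.36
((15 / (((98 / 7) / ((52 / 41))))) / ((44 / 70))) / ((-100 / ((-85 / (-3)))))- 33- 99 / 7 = -603055 / 12628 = -47.76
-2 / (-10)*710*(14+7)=2982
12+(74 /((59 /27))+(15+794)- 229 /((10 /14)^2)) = 598886 /1475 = 406.02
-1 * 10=-10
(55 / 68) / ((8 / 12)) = 165 / 136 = 1.21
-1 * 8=-8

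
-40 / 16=-2.50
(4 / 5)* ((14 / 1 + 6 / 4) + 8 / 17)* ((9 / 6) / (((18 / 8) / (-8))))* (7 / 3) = -40544 / 255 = -159.00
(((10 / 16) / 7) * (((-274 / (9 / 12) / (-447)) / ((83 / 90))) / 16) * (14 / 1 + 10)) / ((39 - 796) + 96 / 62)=-0.00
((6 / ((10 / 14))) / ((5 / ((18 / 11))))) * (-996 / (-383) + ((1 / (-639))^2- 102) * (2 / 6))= -7499624188 / 86881635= -86.32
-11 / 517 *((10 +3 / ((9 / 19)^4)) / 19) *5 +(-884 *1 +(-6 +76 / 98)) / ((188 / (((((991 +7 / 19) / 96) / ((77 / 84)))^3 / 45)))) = -277117790634443971 / 1839253413218760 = -150.67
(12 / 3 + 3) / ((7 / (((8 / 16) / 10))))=0.05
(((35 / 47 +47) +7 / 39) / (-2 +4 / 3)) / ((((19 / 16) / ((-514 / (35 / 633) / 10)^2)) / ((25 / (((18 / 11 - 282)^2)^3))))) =-1385696322459889 / 514574627981809973760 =-0.00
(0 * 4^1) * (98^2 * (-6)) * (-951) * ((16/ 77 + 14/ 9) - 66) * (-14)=0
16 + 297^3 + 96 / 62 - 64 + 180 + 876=812171559 / 31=26199082.55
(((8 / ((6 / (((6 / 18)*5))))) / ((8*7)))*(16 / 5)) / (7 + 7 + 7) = 8 / 1323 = 0.01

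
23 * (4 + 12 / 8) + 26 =305 / 2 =152.50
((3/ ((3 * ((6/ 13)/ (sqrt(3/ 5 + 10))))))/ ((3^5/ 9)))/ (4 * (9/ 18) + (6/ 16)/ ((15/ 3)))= 0.13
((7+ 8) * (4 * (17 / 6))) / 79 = 170 / 79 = 2.15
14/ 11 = 1.27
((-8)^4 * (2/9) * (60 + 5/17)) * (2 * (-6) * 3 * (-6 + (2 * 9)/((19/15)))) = -5239603200/323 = -16221681.73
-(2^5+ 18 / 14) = -233 / 7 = -33.29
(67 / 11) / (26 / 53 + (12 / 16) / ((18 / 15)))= 28408 / 5203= 5.46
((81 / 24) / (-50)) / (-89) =27 / 35600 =0.00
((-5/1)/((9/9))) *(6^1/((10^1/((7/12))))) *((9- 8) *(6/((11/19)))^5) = -33694755192/161051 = -209217.92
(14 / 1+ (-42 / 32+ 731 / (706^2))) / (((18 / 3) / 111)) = 936046387 / 3987488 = 234.75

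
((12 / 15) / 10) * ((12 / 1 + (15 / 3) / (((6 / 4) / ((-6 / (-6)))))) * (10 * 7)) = 1288 / 15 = 85.87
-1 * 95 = -95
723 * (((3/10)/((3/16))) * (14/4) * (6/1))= 121464/5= 24292.80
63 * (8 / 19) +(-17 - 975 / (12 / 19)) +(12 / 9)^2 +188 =-919601 / 684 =-1344.45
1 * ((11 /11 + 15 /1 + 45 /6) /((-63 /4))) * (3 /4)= -47 /42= -1.12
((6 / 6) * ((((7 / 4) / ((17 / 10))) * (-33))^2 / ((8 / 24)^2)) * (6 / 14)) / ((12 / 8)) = 1715175 / 578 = 2967.43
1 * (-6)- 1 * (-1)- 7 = -12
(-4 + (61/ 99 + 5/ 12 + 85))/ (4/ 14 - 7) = -227395/ 18612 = -12.22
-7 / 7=-1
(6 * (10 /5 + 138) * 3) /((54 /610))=85400 /3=28466.67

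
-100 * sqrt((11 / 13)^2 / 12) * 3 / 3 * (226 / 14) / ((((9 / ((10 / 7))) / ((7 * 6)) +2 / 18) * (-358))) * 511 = 136108500 * sqrt(3) / 109369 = 2155.52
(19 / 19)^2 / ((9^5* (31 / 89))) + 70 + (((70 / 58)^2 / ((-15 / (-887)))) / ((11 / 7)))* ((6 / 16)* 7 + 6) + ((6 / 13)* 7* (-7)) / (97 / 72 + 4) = 4742129043083437 / 8805748259880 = 538.53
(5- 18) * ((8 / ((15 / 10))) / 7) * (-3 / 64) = 13 / 28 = 0.46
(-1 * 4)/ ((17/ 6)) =-24/ 17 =-1.41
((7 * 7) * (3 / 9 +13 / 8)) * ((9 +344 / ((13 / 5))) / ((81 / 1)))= 4230611 / 25272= 167.40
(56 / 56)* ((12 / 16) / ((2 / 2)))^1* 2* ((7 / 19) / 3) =7 / 38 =0.18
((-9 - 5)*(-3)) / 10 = 21 / 5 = 4.20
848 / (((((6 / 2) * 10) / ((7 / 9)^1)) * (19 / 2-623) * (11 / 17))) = -100912 / 1822095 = -0.06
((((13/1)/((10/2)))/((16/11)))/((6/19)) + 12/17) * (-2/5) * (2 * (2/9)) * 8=-103898/11475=-9.05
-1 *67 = -67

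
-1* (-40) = 40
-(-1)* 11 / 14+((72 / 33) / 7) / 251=30419 / 38654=0.79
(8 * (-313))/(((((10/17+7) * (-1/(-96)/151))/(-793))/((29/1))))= 4730220182272/43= 110005120517.95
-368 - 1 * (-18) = -350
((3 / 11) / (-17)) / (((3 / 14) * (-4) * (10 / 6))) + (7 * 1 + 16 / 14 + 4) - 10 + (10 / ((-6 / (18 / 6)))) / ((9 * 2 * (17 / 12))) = 4523 / 2310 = 1.96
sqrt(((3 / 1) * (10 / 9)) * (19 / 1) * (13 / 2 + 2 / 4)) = sqrt(3990) / 3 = 21.06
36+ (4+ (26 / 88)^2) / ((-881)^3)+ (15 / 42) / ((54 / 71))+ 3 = 9875460386862359 / 250204365213264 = 39.47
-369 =-369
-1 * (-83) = 83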